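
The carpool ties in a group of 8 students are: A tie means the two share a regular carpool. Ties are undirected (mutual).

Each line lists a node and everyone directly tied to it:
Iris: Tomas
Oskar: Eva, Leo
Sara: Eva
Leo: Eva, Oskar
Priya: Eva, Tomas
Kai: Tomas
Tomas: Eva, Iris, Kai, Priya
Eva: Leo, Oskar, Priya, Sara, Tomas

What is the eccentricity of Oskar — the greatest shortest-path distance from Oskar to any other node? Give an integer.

Distances from Oskar: Eva:1, Iris:3, Kai:3, Leo:1, Priya:2, Sara:2, Tomas:2.
The largest is 3 (to Iris and Kai), so the eccentricity of Oskar is 3.

3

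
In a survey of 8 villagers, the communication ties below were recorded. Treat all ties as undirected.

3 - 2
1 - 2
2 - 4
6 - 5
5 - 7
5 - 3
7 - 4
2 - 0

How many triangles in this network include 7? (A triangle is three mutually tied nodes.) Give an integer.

0

7's neighbors are 4 and 5, but none of them are tied to each other, so no triangle contains 7.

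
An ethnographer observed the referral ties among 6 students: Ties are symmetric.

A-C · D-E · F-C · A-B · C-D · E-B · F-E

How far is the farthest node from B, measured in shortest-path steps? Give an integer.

Distances from B: A:1, C:2, D:2, E:1, F:2.
The largest is 2 (to D, F, and C), so the eccentricity of B is 2.

2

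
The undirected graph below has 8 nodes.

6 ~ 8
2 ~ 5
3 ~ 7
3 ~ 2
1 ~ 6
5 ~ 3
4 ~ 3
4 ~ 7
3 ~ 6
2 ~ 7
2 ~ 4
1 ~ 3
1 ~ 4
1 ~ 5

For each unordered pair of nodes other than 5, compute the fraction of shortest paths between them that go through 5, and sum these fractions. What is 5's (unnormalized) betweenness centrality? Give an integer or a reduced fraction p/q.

Pairs whose geodesics pass through 5 — 1–2: 1/3.
All other pairs contribute 0.
Summing the contributions gives betweenness(5) = 1/3.

1/3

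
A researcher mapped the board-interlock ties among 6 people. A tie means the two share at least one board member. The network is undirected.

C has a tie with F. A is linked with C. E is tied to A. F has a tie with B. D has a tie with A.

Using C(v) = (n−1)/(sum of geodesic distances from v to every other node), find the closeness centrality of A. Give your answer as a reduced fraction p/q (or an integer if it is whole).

Distances from A: B:3, C:1, D:1, E:1, F:2. Sum = 8.
n = 6, so closeness = 5/8.

5/8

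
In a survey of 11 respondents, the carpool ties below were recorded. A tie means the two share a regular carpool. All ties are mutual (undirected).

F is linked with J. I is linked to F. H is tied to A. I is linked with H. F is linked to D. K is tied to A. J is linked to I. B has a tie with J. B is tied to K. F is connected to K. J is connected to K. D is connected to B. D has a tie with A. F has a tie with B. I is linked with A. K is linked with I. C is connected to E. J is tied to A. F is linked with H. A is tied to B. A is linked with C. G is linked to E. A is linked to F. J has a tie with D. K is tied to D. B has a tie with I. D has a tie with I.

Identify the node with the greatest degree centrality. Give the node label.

A

Degrees — A:8, B:6, C:2, D:6, E:2, F:7, G:1, H:3, I:7, J:6, K:6.
The maximum is 8, attained only by A.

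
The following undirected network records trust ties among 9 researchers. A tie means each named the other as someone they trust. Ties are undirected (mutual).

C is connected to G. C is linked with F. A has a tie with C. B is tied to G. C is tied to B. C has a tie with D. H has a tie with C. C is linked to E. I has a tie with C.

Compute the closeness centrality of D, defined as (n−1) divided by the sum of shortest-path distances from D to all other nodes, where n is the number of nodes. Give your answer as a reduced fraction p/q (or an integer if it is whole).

8/15

Distances from D: A:2, B:2, C:1, E:2, F:2, G:2, H:2, I:2. Sum = 15.
n = 9, so closeness = 8/15.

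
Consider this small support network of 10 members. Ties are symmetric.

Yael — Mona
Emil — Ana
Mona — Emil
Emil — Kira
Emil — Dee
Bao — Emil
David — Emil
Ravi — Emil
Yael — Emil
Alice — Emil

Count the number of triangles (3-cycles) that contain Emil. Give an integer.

1

Emil's neighbors: Alice, Ana, Bao, David, Dee, Kira, Mona, Ravi, and Yael.
Neighbor pairs that are themselves tied: Emil–Mona–Yael. Each forms one triangle with Emil, for 1 in total.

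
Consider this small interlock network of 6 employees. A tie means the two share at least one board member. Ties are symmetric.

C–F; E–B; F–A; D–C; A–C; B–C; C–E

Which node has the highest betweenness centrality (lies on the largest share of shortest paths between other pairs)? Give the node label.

C

Unnormalized betweenness of each node: A:0, B:0, C:8, D:0, E:0, F:0.
C has the largest value, 8, making it the main broker — the node through which the most shortest paths run.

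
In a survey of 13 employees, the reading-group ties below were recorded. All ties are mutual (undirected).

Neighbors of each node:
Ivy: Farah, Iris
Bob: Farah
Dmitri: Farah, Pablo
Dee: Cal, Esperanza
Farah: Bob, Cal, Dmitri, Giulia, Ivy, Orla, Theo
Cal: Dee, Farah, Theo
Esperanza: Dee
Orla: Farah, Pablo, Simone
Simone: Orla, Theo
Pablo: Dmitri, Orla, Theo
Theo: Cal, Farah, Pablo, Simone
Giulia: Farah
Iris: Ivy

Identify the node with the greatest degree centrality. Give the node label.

Farah

Degrees — Bob:1, Cal:3, Dee:2, Dmitri:2, Esperanza:1, Farah:7, Giulia:1, Iris:1, Ivy:2, Orla:3, Pablo:3, Simone:2, Theo:4.
The maximum is 7, attained only by Farah.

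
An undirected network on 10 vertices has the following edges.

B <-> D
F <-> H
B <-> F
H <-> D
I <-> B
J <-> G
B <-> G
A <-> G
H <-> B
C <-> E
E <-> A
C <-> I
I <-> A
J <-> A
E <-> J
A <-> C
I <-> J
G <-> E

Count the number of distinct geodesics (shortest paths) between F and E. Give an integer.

1

The shortest distance is 3, and the only length-3 path is F–B–G–E. So there is exactly 1 shortest path.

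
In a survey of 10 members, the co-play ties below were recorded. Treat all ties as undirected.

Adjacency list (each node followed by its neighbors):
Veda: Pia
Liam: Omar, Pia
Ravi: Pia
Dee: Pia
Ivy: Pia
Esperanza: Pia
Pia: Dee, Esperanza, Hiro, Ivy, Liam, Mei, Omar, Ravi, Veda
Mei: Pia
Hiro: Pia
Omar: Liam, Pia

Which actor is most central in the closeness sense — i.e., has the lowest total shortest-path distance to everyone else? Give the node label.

Pia

Farness (sum of distances to all others) for each node — Dee:17, Esperanza:17, Hiro:17, Ivy:17, Liam:16, Mei:17, Omar:16, Pia:9, Ravi:17, Veda:17.
The smallest farness is 9, for Pia, so Pia has the highest closeness.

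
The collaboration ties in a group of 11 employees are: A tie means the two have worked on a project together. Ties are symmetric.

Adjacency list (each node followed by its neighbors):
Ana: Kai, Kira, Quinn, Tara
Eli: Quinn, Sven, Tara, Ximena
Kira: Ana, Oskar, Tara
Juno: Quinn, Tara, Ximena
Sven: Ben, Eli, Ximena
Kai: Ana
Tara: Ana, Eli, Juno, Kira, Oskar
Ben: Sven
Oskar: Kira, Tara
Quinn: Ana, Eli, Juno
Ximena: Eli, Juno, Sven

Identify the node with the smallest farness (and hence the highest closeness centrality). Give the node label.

Farness (sum of distances to all others) for each node — Ana:20, Ben:31, Eli:17, Juno:19, Kai:29, Kira:21, Oskar:24, Quinn:19, Sven:22, Tara:16, Ximena:22.
The smallest farness is 16, for Tara, so Tara has the highest closeness.

Tara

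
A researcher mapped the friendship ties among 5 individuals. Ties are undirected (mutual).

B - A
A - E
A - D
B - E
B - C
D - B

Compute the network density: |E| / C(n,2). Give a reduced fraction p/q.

There are 6 edges and 5 nodes, so the maximum possible is C(5,2) = 10.
Density = 6/10 = 3/5.

3/5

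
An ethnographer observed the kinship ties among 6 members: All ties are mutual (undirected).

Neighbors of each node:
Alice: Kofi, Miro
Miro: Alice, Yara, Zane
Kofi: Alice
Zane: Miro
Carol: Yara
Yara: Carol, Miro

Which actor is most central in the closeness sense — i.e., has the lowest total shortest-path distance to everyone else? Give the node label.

Farness (sum of distances to all others) for each node — Alice:9, Carol:13, Kofi:13, Miro:7, Yara:9, Zane:11.
The smallest farness is 7, for Miro, so Miro has the highest closeness.

Miro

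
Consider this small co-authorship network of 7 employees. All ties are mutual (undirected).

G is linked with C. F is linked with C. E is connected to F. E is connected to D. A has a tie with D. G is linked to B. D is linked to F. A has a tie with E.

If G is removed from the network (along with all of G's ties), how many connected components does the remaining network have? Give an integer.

2

Without G, the remaining ties split the others into: {A, C, D, E, F}; {B}.
That's 2 separate components.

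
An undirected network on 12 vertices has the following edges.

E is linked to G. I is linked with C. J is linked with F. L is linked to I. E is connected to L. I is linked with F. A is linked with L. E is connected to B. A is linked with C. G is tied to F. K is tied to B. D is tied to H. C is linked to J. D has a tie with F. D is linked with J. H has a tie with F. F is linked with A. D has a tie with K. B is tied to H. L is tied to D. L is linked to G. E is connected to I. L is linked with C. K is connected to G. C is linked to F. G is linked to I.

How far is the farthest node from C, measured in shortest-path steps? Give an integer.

Distances from C: A:1, B:3, D:2, E:2, F:1, G:2, H:2, I:1, J:1, K:3, L:1.
The largest is 3 (to B and K), so the eccentricity of C is 3.

3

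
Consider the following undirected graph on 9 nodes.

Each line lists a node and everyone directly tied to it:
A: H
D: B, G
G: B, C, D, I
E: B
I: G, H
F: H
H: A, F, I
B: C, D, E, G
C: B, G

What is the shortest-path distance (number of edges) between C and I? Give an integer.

One shortest route is C – G – I, which uses 2 edges, and C and I are not directly tied, so nothing shorter exists. So d(C,I) = 2.

2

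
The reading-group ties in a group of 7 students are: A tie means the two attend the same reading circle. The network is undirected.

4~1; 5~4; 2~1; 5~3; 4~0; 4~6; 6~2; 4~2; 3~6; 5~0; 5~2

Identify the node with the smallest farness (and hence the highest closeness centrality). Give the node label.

4

Farness (sum of distances to all others) for each node — 0:10, 1:11, 2:8, 3:11, 4:7, 5:8, 6:9.
The smallest farness is 7, for 4, so 4 has the highest closeness.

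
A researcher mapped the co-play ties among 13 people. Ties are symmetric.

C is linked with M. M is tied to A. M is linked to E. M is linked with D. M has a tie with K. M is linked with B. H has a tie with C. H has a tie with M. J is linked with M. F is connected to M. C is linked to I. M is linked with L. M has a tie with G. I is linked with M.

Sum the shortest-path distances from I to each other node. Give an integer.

22

Distances from I: A:2, B:2, C:1, D:2, E:2, F:2, G:2, H:2, J:2, K:2, L:2, M:1.
Sum = 2 + 2 + 1 + 2 + 2 + 2 + 2 + 2 + 2 + 2 + 2 + 1 = 22.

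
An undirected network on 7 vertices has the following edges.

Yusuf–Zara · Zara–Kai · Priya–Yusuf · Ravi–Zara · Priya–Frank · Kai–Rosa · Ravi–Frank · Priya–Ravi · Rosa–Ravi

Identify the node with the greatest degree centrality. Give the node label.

Ravi

Degrees — Frank:2, Kai:2, Priya:3, Ravi:4, Rosa:2, Yusuf:2, Zara:3.
The maximum is 4, attained only by Ravi.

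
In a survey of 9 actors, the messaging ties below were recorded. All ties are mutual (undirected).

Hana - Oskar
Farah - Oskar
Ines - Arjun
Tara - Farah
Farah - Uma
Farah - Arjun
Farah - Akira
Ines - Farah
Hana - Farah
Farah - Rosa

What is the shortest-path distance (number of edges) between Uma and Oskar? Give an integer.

2

One shortest route is Uma – Farah – Oskar, which uses 2 edges, and Uma and Oskar are not directly tied, so nothing shorter exists. So d(Uma,Oskar) = 2.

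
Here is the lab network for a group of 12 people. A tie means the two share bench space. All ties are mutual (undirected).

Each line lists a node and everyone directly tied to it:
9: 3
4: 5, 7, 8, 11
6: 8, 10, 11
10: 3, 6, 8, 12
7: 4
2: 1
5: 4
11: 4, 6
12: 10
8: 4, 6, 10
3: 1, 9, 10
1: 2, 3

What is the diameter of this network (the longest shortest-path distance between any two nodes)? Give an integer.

6

Eccentricity of each node (its greatest distance to any other): 1:5, 2:6, 3:4, 4:5, 5:6, 6:4, 7:6, 8:4, 9:5, 10:3, 11:5, 12:4.
The maximum eccentricity is 6, realized for instance by the pair 7–2 via 7 – 4 – 8 – 10 – 3 – 1 – 2. So the diameter is 6.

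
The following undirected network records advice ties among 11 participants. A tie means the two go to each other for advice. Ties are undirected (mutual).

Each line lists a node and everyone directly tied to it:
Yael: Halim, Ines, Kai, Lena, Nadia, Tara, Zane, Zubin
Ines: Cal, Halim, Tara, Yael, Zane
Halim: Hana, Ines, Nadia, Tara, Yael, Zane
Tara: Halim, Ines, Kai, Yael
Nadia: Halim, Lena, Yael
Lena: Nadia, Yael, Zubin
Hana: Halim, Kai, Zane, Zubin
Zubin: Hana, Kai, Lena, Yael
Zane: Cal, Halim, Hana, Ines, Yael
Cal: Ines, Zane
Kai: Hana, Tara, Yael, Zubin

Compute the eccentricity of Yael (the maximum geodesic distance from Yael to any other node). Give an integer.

Distances from Yael: Cal:2, Halim:1, Hana:2, Ines:1, Kai:1, Lena:1, Nadia:1, Tara:1, Zane:1, Zubin:1.
The largest is 2 (to Hana and Cal), so the eccentricity of Yael is 2.

2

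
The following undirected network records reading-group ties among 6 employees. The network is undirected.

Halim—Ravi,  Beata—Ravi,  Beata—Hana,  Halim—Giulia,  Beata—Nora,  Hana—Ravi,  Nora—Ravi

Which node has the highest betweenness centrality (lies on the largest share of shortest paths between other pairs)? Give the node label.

Ravi

Unnormalized betweenness of each node: Beata:1/2, Giulia:0, Halim:4, Hana:0, Nora:0, Ravi:13/2.
Ravi has the largest value, 13/2, making it the main broker — the node through which the most shortest paths run.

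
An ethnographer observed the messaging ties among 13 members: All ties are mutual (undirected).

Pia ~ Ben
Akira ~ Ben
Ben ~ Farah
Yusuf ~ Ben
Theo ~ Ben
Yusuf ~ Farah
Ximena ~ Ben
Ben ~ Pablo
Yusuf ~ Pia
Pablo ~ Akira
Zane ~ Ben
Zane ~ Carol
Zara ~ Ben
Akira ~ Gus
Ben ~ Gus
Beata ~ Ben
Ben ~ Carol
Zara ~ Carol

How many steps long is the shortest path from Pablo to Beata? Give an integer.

2

One shortest route is Pablo – Ben – Beata, which uses 2 edges, and Pablo and Beata are not directly tied, so nothing shorter exists. So d(Pablo,Beata) = 2.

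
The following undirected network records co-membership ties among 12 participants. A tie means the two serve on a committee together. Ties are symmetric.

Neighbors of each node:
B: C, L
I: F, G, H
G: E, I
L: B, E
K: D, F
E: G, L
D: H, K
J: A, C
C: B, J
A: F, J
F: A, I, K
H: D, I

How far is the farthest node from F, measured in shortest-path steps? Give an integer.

Distances from F: A:1, B:4, C:3, D:2, E:3, G:2, H:2, I:1, J:2, K:1, L:4.
The largest is 4 (to B and L), so the eccentricity of F is 4.

4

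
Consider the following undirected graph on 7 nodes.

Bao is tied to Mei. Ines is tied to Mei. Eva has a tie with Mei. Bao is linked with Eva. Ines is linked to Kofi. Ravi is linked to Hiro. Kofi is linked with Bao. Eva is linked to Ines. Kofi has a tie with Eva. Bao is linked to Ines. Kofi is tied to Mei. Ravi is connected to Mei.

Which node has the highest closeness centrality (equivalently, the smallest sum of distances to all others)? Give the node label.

Mei

Farness (sum of distances to all others) for each node — Bao:9, Eva:9, Hiro:15, Ines:9, Kofi:9, Mei:7, Ravi:10.
The smallest farness is 7, for Mei, so Mei has the highest closeness.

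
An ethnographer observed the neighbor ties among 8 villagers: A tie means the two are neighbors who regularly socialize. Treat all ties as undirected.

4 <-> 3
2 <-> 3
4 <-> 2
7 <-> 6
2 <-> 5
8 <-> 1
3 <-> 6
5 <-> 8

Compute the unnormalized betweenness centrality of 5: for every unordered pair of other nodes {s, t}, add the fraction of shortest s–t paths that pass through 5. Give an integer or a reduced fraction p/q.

10

Pairs whose geodesics pass through 5 — 8–6: 1; 8–2: 1; 8–4: 1; 8–3: 1; 8–7: 1; 6–1: 1; 1–2: 1; 1–4: 1; 1–3: 1; 1–7: 1.
All other pairs contribute 0.
Summing the contributions gives betweenness(5) = 10.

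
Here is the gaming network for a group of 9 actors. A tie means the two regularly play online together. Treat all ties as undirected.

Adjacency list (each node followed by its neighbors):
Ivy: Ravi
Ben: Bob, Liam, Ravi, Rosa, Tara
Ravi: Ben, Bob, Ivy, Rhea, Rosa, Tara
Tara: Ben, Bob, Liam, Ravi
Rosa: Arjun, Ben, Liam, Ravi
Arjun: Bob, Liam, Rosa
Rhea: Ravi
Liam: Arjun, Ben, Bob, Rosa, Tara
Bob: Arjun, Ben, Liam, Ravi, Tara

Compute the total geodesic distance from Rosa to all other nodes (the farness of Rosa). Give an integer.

12

Distances from Rosa: Arjun:1, Ben:1, Bob:2, Ivy:2, Liam:1, Ravi:1, Rhea:2, Tara:2.
Sum = 1 + 1 + 2 + 2 + 1 + 1 + 2 + 2 = 12.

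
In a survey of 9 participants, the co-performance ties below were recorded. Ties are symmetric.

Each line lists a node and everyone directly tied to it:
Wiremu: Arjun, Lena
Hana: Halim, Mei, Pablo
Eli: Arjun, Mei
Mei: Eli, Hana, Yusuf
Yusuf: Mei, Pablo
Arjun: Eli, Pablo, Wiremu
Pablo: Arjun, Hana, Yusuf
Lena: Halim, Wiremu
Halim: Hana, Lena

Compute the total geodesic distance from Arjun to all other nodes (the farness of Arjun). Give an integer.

14

Distances from Arjun: Eli:1, Halim:3, Hana:2, Lena:2, Mei:2, Pablo:1, Wiremu:1, Yusuf:2.
Sum = 1 + 3 + 2 + 2 + 2 + 1 + 1 + 2 = 14.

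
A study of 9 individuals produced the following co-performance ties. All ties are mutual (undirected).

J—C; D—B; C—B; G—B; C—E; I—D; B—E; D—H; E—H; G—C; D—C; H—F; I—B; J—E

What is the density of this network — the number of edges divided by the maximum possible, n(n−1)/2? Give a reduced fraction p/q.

There are 14 edges and 9 nodes, so the maximum possible is C(9,2) = 36.
Density = 14/36 = 7/18.

7/18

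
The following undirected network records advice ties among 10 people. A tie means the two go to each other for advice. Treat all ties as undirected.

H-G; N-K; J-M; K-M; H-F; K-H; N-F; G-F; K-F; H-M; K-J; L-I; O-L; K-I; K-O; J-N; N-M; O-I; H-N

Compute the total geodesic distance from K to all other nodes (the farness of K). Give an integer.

11

Distances from K: F:1, G:2, H:1, I:1, J:1, L:2, M:1, N:1, O:1.
Sum = 1 + 2 + 1 + 1 + 1 + 2 + 1 + 1 + 1 = 11.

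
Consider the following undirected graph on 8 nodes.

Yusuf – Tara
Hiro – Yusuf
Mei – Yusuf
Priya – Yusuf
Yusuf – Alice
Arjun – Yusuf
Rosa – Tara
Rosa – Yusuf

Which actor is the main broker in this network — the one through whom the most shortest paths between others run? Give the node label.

Yusuf

Unnormalized betweenness of each node: Alice:0, Arjun:0, Hiro:0, Mei:0, Priya:0, Rosa:0, Tara:0, Yusuf:20.
Yusuf has the largest value, 20, making it the main broker — the node through which the most shortest paths run.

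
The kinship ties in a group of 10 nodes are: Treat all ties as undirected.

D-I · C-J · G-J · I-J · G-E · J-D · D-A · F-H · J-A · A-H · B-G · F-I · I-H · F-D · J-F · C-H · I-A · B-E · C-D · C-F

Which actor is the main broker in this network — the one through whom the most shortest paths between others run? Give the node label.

J

Unnormalized betweenness of each node: A:5/4, B:0, C:5/4, D:5/6, E:0, F:3/2, G:14, H:5/6, I:3/2, J:113/6.
J has the largest value, 113/6, making it the main broker — the node through which the most shortest paths run.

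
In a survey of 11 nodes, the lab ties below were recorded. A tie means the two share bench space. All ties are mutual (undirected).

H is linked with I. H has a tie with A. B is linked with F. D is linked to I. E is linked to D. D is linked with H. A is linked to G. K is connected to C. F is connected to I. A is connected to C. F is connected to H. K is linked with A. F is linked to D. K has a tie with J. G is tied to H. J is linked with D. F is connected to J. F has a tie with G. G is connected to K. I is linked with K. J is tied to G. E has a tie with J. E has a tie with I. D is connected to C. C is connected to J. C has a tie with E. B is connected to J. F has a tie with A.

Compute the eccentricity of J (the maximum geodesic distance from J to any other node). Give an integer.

Distances from J: A:2, B:1, C:1, D:1, E:1, F:1, G:1, H:2, I:2, K:1.
The largest is 2 (to I, A, and H), so the eccentricity of J is 2.

2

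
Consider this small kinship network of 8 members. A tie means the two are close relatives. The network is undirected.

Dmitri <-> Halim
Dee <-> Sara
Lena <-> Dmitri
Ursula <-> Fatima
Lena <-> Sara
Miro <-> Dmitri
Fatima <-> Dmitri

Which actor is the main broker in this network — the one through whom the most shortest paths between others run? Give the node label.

Dmitri

Unnormalized betweenness of each node: Dee:0, Dmitri:17, Fatima:6, Halim:0, Lena:10, Miro:0, Sara:6, Ursula:0.
Dmitri has the largest value, 17, making it the main broker — the node through which the most shortest paths run.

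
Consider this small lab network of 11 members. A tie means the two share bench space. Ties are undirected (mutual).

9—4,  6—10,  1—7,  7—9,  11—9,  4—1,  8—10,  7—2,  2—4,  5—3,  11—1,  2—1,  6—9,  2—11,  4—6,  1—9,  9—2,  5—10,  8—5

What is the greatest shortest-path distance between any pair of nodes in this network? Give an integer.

Eccentricity of each node (its greatest distance to any other): 1:5, 2:5, 3:5, 4:4, 5:4, 6:3, 7:5, 8:4, 9:4, 10:3, 11:5.
The maximum eccentricity is 5, realized for instance by the pair 1–3 via 1 – 9 – 6 – 10 – 5 – 3. So the diameter is 5.

5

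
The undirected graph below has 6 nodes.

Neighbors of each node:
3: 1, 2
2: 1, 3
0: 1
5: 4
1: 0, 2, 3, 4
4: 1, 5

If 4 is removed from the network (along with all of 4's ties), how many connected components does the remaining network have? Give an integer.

2

Without 4, the remaining ties split the others into: {5}; {0, 1, 2, 3}.
That's 2 separate components.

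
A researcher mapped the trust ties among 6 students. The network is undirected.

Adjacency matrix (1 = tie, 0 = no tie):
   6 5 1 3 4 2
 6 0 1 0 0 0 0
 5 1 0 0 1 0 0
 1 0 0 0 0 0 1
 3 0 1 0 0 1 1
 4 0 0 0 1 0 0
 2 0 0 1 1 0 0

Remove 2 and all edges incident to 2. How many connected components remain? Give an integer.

Without 2, the remaining ties split the others into: {3, 4, 5, 6}; {1}.
That's 2 separate components.

2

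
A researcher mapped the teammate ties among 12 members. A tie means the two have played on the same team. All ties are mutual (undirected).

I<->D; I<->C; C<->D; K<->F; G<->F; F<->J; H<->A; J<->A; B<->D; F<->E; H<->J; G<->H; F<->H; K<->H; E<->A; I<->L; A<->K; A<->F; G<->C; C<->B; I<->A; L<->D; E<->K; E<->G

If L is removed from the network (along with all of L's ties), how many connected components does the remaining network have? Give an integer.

1

L's neighbors (D and I) remain reachable from one another through other ties, so the rest of the network stays in one piece.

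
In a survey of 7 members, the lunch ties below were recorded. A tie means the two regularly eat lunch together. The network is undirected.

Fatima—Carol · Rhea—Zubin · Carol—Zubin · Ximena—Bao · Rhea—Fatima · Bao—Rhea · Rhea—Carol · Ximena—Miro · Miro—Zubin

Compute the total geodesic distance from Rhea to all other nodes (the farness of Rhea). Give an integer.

8

Distances from Rhea: Bao:1, Carol:1, Fatima:1, Miro:2, Ximena:2, Zubin:1.
Sum = 1 + 1 + 1 + 2 + 2 + 1 = 8.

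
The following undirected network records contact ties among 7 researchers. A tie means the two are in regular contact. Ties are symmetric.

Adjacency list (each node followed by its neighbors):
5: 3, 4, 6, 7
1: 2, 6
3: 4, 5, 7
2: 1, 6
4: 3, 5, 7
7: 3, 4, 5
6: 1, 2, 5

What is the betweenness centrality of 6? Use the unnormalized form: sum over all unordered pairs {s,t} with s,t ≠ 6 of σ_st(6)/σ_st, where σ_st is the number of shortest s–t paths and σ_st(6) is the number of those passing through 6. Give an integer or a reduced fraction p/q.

Pairs whose geodesics pass through 6 — 4–1: 1; 4–2: 1; 3–1: 1; 3–2: 1; 5–1: 1; 5–2: 1; 7–1: 1; 7–2: 1.
All other pairs contribute 0.
Summing the contributions gives betweenness(6) = 8.

8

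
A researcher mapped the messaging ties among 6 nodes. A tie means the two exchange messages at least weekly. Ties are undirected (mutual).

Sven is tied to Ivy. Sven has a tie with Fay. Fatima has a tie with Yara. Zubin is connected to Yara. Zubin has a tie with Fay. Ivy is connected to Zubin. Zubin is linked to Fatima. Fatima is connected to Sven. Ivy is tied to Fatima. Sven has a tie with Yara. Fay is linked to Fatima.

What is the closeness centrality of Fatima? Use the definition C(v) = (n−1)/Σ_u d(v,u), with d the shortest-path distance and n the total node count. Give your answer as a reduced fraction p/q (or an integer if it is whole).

Distances from Fatima: Fay:1, Ivy:1, Sven:1, Yara:1, Zubin:1. Sum = 5.
n = 6, so closeness = 5/5 = 1.

1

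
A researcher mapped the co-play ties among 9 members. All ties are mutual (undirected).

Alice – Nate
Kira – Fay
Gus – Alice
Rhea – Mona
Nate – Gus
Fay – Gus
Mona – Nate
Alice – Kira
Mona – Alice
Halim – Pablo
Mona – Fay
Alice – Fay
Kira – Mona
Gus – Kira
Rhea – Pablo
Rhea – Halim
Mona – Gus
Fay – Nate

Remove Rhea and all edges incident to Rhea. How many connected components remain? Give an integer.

Without Rhea, the remaining ties split the others into: {Alice, Fay, Gus, Kira, Mona, Nate}; {Halim, Pablo}.
That's 2 separate components.

2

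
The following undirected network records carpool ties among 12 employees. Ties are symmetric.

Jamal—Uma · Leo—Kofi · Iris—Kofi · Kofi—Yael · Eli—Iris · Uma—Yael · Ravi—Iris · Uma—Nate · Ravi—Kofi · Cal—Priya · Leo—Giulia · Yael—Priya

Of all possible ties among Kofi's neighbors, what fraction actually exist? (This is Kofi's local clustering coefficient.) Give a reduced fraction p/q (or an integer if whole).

1/6

Kofi's neighbors: Iris, Leo, Ravi, and Yael (k = 4).
Possible neighbor pairs: C(4,2) = 6. Edges among them: Iris–Ravi → e = 1.
Clustering(Kofi) = 1/6.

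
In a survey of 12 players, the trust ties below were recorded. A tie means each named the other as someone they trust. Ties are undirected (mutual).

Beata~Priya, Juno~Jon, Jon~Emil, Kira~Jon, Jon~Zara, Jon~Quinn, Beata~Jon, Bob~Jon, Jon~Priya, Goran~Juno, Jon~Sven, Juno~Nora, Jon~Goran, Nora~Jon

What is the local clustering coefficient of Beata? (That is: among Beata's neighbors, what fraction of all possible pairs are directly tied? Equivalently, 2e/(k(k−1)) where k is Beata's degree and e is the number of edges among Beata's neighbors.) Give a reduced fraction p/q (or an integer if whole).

1

Beata's neighbors: Jon and Priya (k = 2).
Possible neighbor pairs: C(2,2) = 1. Edges among them: Jon–Priya → e = 1.
Clustering(Beata) = 1/1.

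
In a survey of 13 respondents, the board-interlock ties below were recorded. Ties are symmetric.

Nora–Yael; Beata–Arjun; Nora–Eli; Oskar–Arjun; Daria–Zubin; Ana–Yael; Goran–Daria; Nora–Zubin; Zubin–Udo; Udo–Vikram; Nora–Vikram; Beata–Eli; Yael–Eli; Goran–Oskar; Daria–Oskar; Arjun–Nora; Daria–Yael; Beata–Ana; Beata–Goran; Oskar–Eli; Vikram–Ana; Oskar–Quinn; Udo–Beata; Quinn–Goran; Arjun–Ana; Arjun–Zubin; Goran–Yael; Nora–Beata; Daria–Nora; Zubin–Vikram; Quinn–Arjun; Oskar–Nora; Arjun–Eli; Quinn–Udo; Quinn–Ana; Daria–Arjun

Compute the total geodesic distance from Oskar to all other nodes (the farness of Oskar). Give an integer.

Distances from Oskar: Ana:2, Arjun:1, Beata:2, Daria:1, Eli:1, Goran:1, Nora:1, Quinn:1, Udo:2, Vikram:2, Yael:2, Zubin:2.
Sum = 2 + 1 + 2 + 1 + 1 + 1 + 1 + 1 + 2 + 2 + 2 + 2 = 18.

18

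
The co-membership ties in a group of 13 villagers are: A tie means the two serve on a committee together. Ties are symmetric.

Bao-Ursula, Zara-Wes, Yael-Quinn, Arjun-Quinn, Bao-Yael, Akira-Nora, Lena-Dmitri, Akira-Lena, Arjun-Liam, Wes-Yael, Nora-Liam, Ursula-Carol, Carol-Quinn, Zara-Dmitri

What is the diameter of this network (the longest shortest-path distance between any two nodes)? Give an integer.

Eccentricity of each node (its greatest distance to any other): Akira:6, Arjun:5, Bao:6, Carol:6, Dmitri:5, Lena:6, Liam:5, Nora:5, Quinn:5, Ursula:6, Wes:5, Yael:5, Zara:5.
The maximum eccentricity is 6, realized for instance by the pair Lena–Carol via Lena – Dmitri – Zara – Wes – Yael – Quinn – Carol. So the diameter is 6.

6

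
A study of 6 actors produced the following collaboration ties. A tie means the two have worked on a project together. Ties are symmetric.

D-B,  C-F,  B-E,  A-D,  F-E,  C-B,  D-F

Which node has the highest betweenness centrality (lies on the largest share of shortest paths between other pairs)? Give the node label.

Unnormalized betweenness of each node: A:0, B:5/2, C:1/3, D:13/3, E:1/3, F:5/2.
D has the largest value, 13/3, making it the main broker — the node through which the most shortest paths run.

D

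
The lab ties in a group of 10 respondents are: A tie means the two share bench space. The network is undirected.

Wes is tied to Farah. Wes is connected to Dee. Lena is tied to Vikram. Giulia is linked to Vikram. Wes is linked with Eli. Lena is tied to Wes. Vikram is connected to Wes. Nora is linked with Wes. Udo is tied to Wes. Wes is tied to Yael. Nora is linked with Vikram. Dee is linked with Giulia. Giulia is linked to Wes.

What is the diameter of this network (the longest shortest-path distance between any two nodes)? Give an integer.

2

Eccentricity of each node (its greatest distance to any other): Dee:2, Eli:2, Farah:2, Giulia:2, Lena:2, Nora:2, Udo:2, Vikram:2, Wes:1, Yael:2.
The maximum eccentricity is 2, realized for instance by the pair Nora–Farah via Nora – Wes – Farah. So the diameter is 2.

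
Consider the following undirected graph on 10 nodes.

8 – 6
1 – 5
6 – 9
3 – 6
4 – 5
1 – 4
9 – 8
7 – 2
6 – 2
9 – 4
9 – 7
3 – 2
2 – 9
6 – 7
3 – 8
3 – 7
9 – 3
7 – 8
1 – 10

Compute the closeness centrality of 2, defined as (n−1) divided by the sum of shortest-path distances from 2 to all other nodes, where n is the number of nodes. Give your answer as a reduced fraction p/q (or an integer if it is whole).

Distances from 2: 1:3, 3:1, 4:2, 5:3, 6:1, 7:1, 8:2, 9:1, 10:4. Sum = 18.
n = 10, so closeness = 9/18 = 1/2.

1/2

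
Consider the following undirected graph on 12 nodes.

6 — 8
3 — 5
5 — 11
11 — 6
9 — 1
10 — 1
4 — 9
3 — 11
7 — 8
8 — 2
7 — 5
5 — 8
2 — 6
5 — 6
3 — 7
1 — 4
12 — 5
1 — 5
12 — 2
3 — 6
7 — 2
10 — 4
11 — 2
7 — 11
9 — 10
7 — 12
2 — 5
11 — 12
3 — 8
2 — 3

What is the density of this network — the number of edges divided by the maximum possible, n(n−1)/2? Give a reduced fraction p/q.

There are 30 edges and 12 nodes, so the maximum possible is C(12,2) = 66.
Density = 30/66 = 5/11.

5/11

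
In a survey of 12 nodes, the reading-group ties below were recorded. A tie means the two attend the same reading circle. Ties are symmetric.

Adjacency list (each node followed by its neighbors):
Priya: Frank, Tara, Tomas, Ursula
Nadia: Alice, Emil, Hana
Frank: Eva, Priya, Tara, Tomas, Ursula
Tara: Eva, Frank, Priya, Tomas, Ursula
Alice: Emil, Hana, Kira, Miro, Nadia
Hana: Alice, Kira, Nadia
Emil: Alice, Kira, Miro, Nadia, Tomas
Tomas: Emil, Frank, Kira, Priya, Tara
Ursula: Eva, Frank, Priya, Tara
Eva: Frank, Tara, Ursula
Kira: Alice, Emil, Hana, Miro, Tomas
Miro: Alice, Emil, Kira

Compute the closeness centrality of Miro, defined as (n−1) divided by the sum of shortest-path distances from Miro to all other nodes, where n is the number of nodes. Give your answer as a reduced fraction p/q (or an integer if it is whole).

11/26

Distances from Miro: Alice:1, Emil:1, Eva:4, Frank:3, Hana:2, Kira:1, Nadia:2, Priya:3, Tara:3, Tomas:2, Ursula:4. Sum = 26.
n = 12, so closeness = 11/26.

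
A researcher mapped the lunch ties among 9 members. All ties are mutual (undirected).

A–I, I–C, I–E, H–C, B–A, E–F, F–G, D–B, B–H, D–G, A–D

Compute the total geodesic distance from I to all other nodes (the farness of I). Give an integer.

14

Distances from I: A:1, B:2, C:1, D:2, E:1, F:2, G:3, H:2.
Sum = 1 + 2 + 1 + 2 + 1 + 2 + 3 + 2 = 14.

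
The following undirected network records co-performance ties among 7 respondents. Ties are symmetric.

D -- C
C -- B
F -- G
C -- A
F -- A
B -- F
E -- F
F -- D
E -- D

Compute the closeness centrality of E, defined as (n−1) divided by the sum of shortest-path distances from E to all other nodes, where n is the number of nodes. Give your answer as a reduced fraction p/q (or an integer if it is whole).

Distances from E: A:2, B:2, C:2, D:1, F:1, G:2. Sum = 10.
n = 7, so closeness = 6/10 = 3/5.

3/5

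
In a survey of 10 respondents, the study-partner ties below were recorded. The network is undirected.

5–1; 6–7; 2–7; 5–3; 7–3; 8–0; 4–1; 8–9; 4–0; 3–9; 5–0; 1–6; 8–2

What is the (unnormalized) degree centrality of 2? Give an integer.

2 is directly tied to 7 and 8. That is 2 neighbors, so the degree of 2 is 2.

2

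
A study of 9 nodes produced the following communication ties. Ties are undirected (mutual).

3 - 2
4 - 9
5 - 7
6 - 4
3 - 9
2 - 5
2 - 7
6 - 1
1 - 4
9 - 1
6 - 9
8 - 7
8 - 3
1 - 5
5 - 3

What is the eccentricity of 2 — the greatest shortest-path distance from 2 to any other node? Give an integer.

Distances from 2: 1:2, 3:1, 4:3, 5:1, 6:3, 7:1, 8:2, 9:2.
The largest is 3 (to 4 and 6), so the eccentricity of 2 is 3.

3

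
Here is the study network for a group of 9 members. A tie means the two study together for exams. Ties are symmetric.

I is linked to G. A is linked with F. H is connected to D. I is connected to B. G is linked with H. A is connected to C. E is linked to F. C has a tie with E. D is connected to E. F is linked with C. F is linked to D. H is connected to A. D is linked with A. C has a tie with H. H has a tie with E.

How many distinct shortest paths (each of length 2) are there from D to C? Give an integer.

4

The shortest distance is 2. The length-2 paths are: D–E–C; D–F–C; D–A–C; D–H–C.
That gives 4 distinct shortest paths.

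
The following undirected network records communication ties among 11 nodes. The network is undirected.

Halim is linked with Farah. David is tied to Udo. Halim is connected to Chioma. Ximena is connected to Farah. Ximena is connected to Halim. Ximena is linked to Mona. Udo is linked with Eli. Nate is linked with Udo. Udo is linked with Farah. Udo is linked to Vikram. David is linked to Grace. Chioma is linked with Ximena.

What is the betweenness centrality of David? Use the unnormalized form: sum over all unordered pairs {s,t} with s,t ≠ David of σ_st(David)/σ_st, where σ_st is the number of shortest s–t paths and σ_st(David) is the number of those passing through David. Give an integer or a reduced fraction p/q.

Pairs whose geodesics pass through David — Grace–Vikram: 1; Grace–Ximena: 1; Grace–Eli: 1; Grace–Chioma: 2/2; Grace–Nate: 1; Grace–Mona: 1; Grace–Farah: 1; Grace–Halim: 1; Grace–Udo: 1.
All other pairs contribute 0.
Summing the contributions gives betweenness(David) = 9.

9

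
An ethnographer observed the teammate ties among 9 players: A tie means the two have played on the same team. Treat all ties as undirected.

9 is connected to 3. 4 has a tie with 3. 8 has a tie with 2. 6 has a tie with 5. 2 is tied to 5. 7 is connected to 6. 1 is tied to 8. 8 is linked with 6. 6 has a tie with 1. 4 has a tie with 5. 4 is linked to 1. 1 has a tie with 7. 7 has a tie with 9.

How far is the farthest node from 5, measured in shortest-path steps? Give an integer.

Distances from 5: 1:2, 2:1, 3:2, 4:1, 6:1, 7:2, 8:2, 9:3.
The largest is 3 (to 9), so the eccentricity of 5 is 3.

3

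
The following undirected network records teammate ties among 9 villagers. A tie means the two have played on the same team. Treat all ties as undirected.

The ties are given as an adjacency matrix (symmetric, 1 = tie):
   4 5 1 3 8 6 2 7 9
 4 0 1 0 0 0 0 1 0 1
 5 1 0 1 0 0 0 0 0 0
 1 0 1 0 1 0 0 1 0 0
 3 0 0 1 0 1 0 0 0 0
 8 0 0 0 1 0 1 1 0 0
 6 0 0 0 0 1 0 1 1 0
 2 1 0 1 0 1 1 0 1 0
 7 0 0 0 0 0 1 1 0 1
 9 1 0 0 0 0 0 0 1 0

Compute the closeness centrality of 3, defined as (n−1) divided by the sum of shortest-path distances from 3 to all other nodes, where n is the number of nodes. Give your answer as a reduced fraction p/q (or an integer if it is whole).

4/9

Distances from 3: 1:1, 2:2, 4:3, 5:2, 6:2, 7:3, 8:1, 9:4. Sum = 18.
n = 9, so closeness = 8/18 = 4/9.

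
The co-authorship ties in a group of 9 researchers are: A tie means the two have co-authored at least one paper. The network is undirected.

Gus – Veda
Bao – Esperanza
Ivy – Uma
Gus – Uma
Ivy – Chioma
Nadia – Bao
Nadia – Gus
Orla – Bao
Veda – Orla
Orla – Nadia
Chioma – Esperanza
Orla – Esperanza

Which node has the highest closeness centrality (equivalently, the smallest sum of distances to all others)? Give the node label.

Farness (sum of distances to all others) for each node — Bao:15, Chioma:17, Esperanza:15, Gus:15, Ivy:18, Nadia:15, Orla:14, Uma:17, Veda:16.
The smallest farness is 14, for Orla, so Orla has the highest closeness.

Orla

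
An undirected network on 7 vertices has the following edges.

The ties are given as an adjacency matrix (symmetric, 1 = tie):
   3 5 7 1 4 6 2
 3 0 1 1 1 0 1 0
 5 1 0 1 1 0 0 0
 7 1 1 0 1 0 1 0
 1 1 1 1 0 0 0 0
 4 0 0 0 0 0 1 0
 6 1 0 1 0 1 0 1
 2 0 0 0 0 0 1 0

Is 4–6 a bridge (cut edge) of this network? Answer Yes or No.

Yes

Without the 4–6 edge there is no alternate route between 4 and 6, so the network disconnects. It is a bridge.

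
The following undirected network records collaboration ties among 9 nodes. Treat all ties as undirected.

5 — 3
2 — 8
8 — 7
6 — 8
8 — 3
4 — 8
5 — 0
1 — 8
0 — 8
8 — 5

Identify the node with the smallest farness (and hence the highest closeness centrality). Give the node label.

8

Farness (sum of distances to all others) for each node — 0:14, 1:15, 2:15, 3:14, 4:15, 5:13, 6:15, 7:15, 8:8.
The smallest farness is 8, for 8, so 8 has the highest closeness.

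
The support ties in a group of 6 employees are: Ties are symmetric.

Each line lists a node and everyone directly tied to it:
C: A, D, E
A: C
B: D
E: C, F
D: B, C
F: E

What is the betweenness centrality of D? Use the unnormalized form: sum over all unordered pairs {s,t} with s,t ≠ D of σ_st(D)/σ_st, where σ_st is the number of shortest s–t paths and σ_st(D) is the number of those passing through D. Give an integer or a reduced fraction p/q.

Pairs whose geodesics pass through D — F–B: 1; B–A: 1; B–C: 1; B–E: 1.
All other pairs contribute 0.
Summing the contributions gives betweenness(D) = 4.

4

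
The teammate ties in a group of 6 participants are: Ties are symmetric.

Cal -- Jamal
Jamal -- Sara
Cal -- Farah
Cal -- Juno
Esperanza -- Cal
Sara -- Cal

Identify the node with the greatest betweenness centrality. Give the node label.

Cal

Unnormalized betweenness of each node: Cal:9, Esperanza:0, Farah:0, Jamal:0, Juno:0, Sara:0.
Cal has the largest value, 9, making it the main broker — the node through which the most shortest paths run.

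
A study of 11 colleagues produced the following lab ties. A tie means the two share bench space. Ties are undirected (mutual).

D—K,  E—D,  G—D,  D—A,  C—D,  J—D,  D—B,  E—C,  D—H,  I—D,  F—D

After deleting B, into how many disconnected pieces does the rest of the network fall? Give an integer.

B's neighbors (D) remain reachable from one another through other ties, so the rest of the network stays in one piece.

1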